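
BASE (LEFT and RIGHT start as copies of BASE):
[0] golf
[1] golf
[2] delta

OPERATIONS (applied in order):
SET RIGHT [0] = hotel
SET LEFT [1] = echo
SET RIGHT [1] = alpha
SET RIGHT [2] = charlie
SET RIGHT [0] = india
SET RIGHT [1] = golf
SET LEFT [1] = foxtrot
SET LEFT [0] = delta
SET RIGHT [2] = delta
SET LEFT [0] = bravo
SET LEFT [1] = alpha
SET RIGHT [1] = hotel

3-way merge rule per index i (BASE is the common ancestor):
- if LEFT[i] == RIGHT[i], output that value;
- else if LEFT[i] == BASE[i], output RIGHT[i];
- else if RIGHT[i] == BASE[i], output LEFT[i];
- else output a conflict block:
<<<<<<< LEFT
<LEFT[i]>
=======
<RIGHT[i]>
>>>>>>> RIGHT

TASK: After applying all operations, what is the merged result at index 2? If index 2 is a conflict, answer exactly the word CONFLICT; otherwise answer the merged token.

Final LEFT:  [bravo, alpha, delta]
Final RIGHT: [india, hotel, delta]
i=0: BASE=golf L=bravo R=india all differ -> CONFLICT
i=1: BASE=golf L=alpha R=hotel all differ -> CONFLICT
i=2: L=delta R=delta -> agree -> delta
Index 2 -> delta

Answer: delta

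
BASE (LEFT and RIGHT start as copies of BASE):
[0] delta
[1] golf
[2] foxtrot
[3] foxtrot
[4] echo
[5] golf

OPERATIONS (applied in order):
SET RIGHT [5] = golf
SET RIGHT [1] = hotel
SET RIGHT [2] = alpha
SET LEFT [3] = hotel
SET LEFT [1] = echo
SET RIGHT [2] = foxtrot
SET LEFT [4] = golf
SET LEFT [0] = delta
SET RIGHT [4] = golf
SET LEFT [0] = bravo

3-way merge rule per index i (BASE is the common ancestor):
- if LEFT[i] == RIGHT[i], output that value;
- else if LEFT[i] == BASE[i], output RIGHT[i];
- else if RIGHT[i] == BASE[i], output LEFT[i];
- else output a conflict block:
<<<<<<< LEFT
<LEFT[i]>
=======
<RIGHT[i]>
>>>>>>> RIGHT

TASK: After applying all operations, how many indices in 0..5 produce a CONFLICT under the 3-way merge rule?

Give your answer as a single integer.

Answer: 1

Derivation:
Final LEFT:  [bravo, echo, foxtrot, hotel, golf, golf]
Final RIGHT: [delta, hotel, foxtrot, foxtrot, golf, golf]
i=0: L=bravo, R=delta=BASE -> take LEFT -> bravo
i=1: BASE=golf L=echo R=hotel all differ -> CONFLICT
i=2: L=foxtrot R=foxtrot -> agree -> foxtrot
i=3: L=hotel, R=foxtrot=BASE -> take LEFT -> hotel
i=4: L=golf R=golf -> agree -> golf
i=5: L=golf R=golf -> agree -> golf
Conflict count: 1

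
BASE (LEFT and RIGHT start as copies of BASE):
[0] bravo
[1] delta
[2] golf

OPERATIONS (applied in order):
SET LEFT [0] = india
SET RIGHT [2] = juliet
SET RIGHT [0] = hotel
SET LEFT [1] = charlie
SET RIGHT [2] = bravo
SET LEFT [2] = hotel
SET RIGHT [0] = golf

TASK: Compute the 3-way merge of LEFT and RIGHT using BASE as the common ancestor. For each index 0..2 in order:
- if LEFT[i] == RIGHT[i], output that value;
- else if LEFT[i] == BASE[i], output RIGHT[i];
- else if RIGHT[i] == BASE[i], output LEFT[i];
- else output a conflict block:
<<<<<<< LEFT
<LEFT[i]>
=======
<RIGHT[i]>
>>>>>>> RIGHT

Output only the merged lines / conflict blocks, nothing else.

Answer: <<<<<<< LEFT
india
=======
golf
>>>>>>> RIGHT
charlie
<<<<<<< LEFT
hotel
=======
bravo
>>>>>>> RIGHT

Derivation:
Final LEFT:  [india, charlie, hotel]
Final RIGHT: [golf, delta, bravo]
i=0: BASE=bravo L=india R=golf all differ -> CONFLICT
i=1: L=charlie, R=delta=BASE -> take LEFT -> charlie
i=2: BASE=golf L=hotel R=bravo all differ -> CONFLICT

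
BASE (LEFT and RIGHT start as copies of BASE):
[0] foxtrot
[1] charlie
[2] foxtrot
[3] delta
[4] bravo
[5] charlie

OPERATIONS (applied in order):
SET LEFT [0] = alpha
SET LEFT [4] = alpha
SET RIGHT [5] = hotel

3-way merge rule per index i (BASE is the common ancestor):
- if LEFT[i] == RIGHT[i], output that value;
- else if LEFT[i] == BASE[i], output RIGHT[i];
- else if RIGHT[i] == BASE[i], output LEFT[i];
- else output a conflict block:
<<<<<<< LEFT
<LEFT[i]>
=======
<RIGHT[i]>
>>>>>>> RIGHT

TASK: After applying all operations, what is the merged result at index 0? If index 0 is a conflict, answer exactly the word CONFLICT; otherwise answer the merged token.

Answer: alpha

Derivation:
Final LEFT:  [alpha, charlie, foxtrot, delta, alpha, charlie]
Final RIGHT: [foxtrot, charlie, foxtrot, delta, bravo, hotel]
i=0: L=alpha, R=foxtrot=BASE -> take LEFT -> alpha
i=1: L=charlie R=charlie -> agree -> charlie
i=2: L=foxtrot R=foxtrot -> agree -> foxtrot
i=3: L=delta R=delta -> agree -> delta
i=4: L=alpha, R=bravo=BASE -> take LEFT -> alpha
i=5: L=charlie=BASE, R=hotel -> take RIGHT -> hotel
Index 0 -> alpha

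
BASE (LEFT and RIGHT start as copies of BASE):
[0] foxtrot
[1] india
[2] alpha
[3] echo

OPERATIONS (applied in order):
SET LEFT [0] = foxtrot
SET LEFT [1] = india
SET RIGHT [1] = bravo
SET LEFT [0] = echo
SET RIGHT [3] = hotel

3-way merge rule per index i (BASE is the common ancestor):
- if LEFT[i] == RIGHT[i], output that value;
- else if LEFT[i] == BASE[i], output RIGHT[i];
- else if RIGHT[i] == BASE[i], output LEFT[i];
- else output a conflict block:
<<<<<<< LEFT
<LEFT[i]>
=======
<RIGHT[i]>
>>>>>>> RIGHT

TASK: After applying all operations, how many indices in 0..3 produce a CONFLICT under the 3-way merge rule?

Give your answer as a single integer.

Answer: 0

Derivation:
Final LEFT:  [echo, india, alpha, echo]
Final RIGHT: [foxtrot, bravo, alpha, hotel]
i=0: L=echo, R=foxtrot=BASE -> take LEFT -> echo
i=1: L=india=BASE, R=bravo -> take RIGHT -> bravo
i=2: L=alpha R=alpha -> agree -> alpha
i=3: L=echo=BASE, R=hotel -> take RIGHT -> hotel
Conflict count: 0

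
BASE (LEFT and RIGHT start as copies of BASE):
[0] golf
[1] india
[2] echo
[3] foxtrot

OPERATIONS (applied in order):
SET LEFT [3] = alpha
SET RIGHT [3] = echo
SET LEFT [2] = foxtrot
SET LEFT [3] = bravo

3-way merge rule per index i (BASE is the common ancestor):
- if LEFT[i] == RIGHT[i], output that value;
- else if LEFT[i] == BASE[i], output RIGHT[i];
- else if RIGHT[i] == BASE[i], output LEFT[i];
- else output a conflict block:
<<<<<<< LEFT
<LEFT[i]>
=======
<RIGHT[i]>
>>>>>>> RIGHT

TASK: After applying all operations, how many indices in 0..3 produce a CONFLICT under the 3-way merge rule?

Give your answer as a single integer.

Final LEFT:  [golf, india, foxtrot, bravo]
Final RIGHT: [golf, india, echo, echo]
i=0: L=golf R=golf -> agree -> golf
i=1: L=india R=india -> agree -> india
i=2: L=foxtrot, R=echo=BASE -> take LEFT -> foxtrot
i=3: BASE=foxtrot L=bravo R=echo all differ -> CONFLICT
Conflict count: 1

Answer: 1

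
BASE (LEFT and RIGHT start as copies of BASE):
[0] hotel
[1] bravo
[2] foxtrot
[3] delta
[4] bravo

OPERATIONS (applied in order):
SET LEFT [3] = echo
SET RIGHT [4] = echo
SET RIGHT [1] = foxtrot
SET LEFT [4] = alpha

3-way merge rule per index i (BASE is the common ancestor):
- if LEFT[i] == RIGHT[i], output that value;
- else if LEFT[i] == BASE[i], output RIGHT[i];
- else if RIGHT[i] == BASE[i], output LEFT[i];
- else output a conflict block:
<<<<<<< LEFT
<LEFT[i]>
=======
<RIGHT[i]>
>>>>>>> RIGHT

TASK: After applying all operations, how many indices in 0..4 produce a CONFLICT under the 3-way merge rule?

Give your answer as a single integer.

Final LEFT:  [hotel, bravo, foxtrot, echo, alpha]
Final RIGHT: [hotel, foxtrot, foxtrot, delta, echo]
i=0: L=hotel R=hotel -> agree -> hotel
i=1: L=bravo=BASE, R=foxtrot -> take RIGHT -> foxtrot
i=2: L=foxtrot R=foxtrot -> agree -> foxtrot
i=3: L=echo, R=delta=BASE -> take LEFT -> echo
i=4: BASE=bravo L=alpha R=echo all differ -> CONFLICT
Conflict count: 1

Answer: 1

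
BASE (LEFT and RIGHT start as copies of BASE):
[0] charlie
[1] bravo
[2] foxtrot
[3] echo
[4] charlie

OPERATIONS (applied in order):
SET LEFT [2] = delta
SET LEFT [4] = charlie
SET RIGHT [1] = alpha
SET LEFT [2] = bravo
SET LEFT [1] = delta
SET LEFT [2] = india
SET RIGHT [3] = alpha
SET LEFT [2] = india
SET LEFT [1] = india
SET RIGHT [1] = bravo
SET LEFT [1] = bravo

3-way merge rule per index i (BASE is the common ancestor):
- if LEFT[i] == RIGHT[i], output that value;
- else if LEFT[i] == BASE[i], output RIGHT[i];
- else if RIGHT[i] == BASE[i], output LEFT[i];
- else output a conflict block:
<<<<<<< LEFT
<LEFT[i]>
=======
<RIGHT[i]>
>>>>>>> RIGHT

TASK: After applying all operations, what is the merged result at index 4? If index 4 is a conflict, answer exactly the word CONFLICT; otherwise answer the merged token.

Final LEFT:  [charlie, bravo, india, echo, charlie]
Final RIGHT: [charlie, bravo, foxtrot, alpha, charlie]
i=0: L=charlie R=charlie -> agree -> charlie
i=1: L=bravo R=bravo -> agree -> bravo
i=2: L=india, R=foxtrot=BASE -> take LEFT -> india
i=3: L=echo=BASE, R=alpha -> take RIGHT -> alpha
i=4: L=charlie R=charlie -> agree -> charlie
Index 4 -> charlie

Answer: charlie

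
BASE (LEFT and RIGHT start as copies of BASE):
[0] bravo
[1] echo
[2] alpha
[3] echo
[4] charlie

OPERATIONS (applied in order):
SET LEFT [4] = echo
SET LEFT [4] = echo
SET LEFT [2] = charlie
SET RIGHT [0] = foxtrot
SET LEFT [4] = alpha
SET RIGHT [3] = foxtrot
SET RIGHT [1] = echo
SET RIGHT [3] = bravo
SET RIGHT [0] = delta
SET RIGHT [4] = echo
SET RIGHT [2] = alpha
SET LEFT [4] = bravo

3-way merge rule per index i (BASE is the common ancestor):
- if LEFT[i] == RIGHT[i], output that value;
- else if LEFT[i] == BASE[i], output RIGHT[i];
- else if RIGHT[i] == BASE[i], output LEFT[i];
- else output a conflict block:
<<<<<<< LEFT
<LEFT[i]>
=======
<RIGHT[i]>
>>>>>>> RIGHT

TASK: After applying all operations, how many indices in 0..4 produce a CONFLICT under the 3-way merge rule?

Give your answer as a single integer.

Answer: 1

Derivation:
Final LEFT:  [bravo, echo, charlie, echo, bravo]
Final RIGHT: [delta, echo, alpha, bravo, echo]
i=0: L=bravo=BASE, R=delta -> take RIGHT -> delta
i=1: L=echo R=echo -> agree -> echo
i=2: L=charlie, R=alpha=BASE -> take LEFT -> charlie
i=3: L=echo=BASE, R=bravo -> take RIGHT -> bravo
i=4: BASE=charlie L=bravo R=echo all differ -> CONFLICT
Conflict count: 1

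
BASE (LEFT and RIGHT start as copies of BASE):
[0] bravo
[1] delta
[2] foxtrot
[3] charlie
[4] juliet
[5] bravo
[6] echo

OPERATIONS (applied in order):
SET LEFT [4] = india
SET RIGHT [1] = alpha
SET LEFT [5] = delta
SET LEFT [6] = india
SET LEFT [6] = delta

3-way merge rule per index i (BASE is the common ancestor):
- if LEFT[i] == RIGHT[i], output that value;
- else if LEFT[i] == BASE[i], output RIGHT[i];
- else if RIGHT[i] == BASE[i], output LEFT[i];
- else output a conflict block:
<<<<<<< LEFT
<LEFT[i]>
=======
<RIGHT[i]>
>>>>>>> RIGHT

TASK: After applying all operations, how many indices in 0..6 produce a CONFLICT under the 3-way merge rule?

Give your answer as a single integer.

Answer: 0

Derivation:
Final LEFT:  [bravo, delta, foxtrot, charlie, india, delta, delta]
Final RIGHT: [bravo, alpha, foxtrot, charlie, juliet, bravo, echo]
i=0: L=bravo R=bravo -> agree -> bravo
i=1: L=delta=BASE, R=alpha -> take RIGHT -> alpha
i=2: L=foxtrot R=foxtrot -> agree -> foxtrot
i=3: L=charlie R=charlie -> agree -> charlie
i=4: L=india, R=juliet=BASE -> take LEFT -> india
i=5: L=delta, R=bravo=BASE -> take LEFT -> delta
i=6: L=delta, R=echo=BASE -> take LEFT -> delta
Conflict count: 0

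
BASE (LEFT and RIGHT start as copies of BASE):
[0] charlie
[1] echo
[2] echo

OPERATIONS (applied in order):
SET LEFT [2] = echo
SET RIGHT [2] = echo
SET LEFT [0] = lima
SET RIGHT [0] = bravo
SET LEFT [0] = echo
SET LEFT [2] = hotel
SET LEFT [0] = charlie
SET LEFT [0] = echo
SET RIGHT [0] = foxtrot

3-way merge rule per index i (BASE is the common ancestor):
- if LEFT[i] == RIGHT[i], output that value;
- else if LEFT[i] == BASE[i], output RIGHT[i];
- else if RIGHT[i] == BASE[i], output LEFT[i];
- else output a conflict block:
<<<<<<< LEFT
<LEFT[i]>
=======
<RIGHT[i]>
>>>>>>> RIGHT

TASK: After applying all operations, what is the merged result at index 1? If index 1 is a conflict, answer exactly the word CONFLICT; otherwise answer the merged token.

Final LEFT:  [echo, echo, hotel]
Final RIGHT: [foxtrot, echo, echo]
i=0: BASE=charlie L=echo R=foxtrot all differ -> CONFLICT
i=1: L=echo R=echo -> agree -> echo
i=2: L=hotel, R=echo=BASE -> take LEFT -> hotel
Index 1 -> echo

Answer: echo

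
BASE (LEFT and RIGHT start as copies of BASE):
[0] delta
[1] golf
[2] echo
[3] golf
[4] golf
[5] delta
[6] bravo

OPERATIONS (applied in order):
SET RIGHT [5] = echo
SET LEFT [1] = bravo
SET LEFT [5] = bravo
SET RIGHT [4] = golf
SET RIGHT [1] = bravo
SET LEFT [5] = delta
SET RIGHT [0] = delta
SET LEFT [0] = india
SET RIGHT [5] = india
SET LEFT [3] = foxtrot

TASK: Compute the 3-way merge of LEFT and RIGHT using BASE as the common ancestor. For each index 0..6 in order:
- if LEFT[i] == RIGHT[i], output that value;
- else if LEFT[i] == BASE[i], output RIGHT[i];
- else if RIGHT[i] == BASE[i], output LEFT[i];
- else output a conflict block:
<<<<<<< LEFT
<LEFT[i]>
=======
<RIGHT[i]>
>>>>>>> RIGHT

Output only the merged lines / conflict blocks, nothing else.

Final LEFT:  [india, bravo, echo, foxtrot, golf, delta, bravo]
Final RIGHT: [delta, bravo, echo, golf, golf, india, bravo]
i=0: L=india, R=delta=BASE -> take LEFT -> india
i=1: L=bravo R=bravo -> agree -> bravo
i=2: L=echo R=echo -> agree -> echo
i=3: L=foxtrot, R=golf=BASE -> take LEFT -> foxtrot
i=4: L=golf R=golf -> agree -> golf
i=5: L=delta=BASE, R=india -> take RIGHT -> india
i=6: L=bravo R=bravo -> agree -> bravo

Answer: india
bravo
echo
foxtrot
golf
india
bravo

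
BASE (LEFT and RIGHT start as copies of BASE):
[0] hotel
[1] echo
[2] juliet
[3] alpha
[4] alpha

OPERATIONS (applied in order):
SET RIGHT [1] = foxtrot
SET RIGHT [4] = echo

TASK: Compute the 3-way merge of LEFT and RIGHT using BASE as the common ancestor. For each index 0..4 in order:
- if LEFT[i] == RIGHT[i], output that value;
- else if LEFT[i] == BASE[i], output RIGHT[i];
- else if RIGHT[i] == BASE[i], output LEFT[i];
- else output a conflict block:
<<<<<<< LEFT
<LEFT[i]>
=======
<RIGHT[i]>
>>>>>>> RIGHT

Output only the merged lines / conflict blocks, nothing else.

Answer: hotel
foxtrot
juliet
alpha
echo

Derivation:
Final LEFT:  [hotel, echo, juliet, alpha, alpha]
Final RIGHT: [hotel, foxtrot, juliet, alpha, echo]
i=0: L=hotel R=hotel -> agree -> hotel
i=1: L=echo=BASE, R=foxtrot -> take RIGHT -> foxtrot
i=2: L=juliet R=juliet -> agree -> juliet
i=3: L=alpha R=alpha -> agree -> alpha
i=4: L=alpha=BASE, R=echo -> take RIGHT -> echo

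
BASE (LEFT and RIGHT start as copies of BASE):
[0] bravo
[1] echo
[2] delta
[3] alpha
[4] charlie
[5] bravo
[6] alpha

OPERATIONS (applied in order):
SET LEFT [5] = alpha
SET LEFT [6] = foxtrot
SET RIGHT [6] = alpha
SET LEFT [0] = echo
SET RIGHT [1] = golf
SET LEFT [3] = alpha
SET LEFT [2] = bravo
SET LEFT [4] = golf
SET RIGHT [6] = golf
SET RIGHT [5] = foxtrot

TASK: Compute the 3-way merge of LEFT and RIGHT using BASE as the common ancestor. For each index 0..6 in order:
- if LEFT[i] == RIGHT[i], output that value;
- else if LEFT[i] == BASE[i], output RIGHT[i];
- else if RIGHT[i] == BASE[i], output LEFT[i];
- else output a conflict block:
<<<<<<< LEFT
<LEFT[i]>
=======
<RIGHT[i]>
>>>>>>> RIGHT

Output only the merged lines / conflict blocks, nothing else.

Answer: echo
golf
bravo
alpha
golf
<<<<<<< LEFT
alpha
=======
foxtrot
>>>>>>> RIGHT
<<<<<<< LEFT
foxtrot
=======
golf
>>>>>>> RIGHT

Derivation:
Final LEFT:  [echo, echo, bravo, alpha, golf, alpha, foxtrot]
Final RIGHT: [bravo, golf, delta, alpha, charlie, foxtrot, golf]
i=0: L=echo, R=bravo=BASE -> take LEFT -> echo
i=1: L=echo=BASE, R=golf -> take RIGHT -> golf
i=2: L=bravo, R=delta=BASE -> take LEFT -> bravo
i=3: L=alpha R=alpha -> agree -> alpha
i=4: L=golf, R=charlie=BASE -> take LEFT -> golf
i=5: BASE=bravo L=alpha R=foxtrot all differ -> CONFLICT
i=6: BASE=alpha L=foxtrot R=golf all differ -> CONFLICT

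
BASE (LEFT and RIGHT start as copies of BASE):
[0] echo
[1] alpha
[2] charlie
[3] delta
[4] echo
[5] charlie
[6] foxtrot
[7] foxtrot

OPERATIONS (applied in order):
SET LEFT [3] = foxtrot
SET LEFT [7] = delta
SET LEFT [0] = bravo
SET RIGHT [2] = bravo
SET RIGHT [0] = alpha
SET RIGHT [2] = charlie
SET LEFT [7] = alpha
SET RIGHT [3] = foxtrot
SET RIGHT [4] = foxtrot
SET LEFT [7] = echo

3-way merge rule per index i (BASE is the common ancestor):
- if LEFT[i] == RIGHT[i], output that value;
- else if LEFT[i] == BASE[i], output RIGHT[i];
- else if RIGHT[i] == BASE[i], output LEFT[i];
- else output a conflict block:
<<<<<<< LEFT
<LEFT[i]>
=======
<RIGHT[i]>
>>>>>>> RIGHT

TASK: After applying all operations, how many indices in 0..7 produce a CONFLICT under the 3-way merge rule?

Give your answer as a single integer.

Final LEFT:  [bravo, alpha, charlie, foxtrot, echo, charlie, foxtrot, echo]
Final RIGHT: [alpha, alpha, charlie, foxtrot, foxtrot, charlie, foxtrot, foxtrot]
i=0: BASE=echo L=bravo R=alpha all differ -> CONFLICT
i=1: L=alpha R=alpha -> agree -> alpha
i=2: L=charlie R=charlie -> agree -> charlie
i=3: L=foxtrot R=foxtrot -> agree -> foxtrot
i=4: L=echo=BASE, R=foxtrot -> take RIGHT -> foxtrot
i=5: L=charlie R=charlie -> agree -> charlie
i=6: L=foxtrot R=foxtrot -> agree -> foxtrot
i=7: L=echo, R=foxtrot=BASE -> take LEFT -> echo
Conflict count: 1

Answer: 1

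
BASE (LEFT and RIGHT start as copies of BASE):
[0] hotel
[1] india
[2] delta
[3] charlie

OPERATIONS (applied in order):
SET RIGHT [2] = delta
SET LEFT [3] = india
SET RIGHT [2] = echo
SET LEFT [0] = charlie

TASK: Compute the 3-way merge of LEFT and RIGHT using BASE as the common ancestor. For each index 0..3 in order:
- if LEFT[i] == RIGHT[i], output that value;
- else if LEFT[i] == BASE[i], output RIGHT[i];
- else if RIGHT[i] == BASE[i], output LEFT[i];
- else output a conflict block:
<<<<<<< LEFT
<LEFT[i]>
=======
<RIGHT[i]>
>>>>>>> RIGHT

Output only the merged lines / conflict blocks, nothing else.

Answer: charlie
india
echo
india

Derivation:
Final LEFT:  [charlie, india, delta, india]
Final RIGHT: [hotel, india, echo, charlie]
i=0: L=charlie, R=hotel=BASE -> take LEFT -> charlie
i=1: L=india R=india -> agree -> india
i=2: L=delta=BASE, R=echo -> take RIGHT -> echo
i=3: L=india, R=charlie=BASE -> take LEFT -> india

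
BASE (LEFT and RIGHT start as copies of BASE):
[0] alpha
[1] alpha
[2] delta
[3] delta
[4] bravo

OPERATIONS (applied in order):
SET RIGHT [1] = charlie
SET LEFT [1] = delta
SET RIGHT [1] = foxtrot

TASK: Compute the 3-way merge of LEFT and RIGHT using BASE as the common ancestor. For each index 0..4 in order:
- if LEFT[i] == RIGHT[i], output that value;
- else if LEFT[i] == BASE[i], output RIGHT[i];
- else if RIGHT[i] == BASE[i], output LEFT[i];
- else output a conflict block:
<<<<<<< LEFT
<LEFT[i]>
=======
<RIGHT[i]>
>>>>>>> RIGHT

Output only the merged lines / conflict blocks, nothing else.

Answer: alpha
<<<<<<< LEFT
delta
=======
foxtrot
>>>>>>> RIGHT
delta
delta
bravo

Derivation:
Final LEFT:  [alpha, delta, delta, delta, bravo]
Final RIGHT: [alpha, foxtrot, delta, delta, bravo]
i=0: L=alpha R=alpha -> agree -> alpha
i=1: BASE=alpha L=delta R=foxtrot all differ -> CONFLICT
i=2: L=delta R=delta -> agree -> delta
i=3: L=delta R=delta -> agree -> delta
i=4: L=bravo R=bravo -> agree -> bravo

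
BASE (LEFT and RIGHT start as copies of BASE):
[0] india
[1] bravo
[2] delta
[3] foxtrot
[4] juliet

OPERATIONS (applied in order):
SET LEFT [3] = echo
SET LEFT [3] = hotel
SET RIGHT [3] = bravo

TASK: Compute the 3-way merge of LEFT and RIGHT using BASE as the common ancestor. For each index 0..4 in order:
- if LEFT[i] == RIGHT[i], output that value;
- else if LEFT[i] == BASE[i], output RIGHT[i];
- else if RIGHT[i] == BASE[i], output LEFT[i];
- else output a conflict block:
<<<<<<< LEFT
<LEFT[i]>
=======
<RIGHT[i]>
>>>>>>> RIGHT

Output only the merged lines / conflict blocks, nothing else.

Final LEFT:  [india, bravo, delta, hotel, juliet]
Final RIGHT: [india, bravo, delta, bravo, juliet]
i=0: L=india R=india -> agree -> india
i=1: L=bravo R=bravo -> agree -> bravo
i=2: L=delta R=delta -> agree -> delta
i=3: BASE=foxtrot L=hotel R=bravo all differ -> CONFLICT
i=4: L=juliet R=juliet -> agree -> juliet

Answer: india
bravo
delta
<<<<<<< LEFT
hotel
=======
bravo
>>>>>>> RIGHT
juliet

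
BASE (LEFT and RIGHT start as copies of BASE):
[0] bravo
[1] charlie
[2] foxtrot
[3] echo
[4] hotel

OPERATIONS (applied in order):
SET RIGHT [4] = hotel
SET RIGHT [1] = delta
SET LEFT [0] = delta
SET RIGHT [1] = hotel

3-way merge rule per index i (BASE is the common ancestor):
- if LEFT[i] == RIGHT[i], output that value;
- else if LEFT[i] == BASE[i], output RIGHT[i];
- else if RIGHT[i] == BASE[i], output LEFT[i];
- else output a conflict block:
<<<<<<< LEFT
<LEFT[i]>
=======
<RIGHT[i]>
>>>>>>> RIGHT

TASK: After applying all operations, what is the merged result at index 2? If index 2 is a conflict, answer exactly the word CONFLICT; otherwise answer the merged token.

Answer: foxtrot

Derivation:
Final LEFT:  [delta, charlie, foxtrot, echo, hotel]
Final RIGHT: [bravo, hotel, foxtrot, echo, hotel]
i=0: L=delta, R=bravo=BASE -> take LEFT -> delta
i=1: L=charlie=BASE, R=hotel -> take RIGHT -> hotel
i=2: L=foxtrot R=foxtrot -> agree -> foxtrot
i=3: L=echo R=echo -> agree -> echo
i=4: L=hotel R=hotel -> agree -> hotel
Index 2 -> foxtrot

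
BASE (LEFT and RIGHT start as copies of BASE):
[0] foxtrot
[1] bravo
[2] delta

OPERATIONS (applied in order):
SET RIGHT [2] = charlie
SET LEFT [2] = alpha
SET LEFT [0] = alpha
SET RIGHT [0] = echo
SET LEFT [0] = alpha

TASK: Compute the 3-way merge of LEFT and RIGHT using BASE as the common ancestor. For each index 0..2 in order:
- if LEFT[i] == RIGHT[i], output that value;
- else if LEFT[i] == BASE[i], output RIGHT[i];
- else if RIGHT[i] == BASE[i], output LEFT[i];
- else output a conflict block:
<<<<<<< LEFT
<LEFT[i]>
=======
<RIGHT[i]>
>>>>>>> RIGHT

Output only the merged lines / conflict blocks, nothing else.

Final LEFT:  [alpha, bravo, alpha]
Final RIGHT: [echo, bravo, charlie]
i=0: BASE=foxtrot L=alpha R=echo all differ -> CONFLICT
i=1: L=bravo R=bravo -> agree -> bravo
i=2: BASE=delta L=alpha R=charlie all differ -> CONFLICT

Answer: <<<<<<< LEFT
alpha
=======
echo
>>>>>>> RIGHT
bravo
<<<<<<< LEFT
alpha
=======
charlie
>>>>>>> RIGHT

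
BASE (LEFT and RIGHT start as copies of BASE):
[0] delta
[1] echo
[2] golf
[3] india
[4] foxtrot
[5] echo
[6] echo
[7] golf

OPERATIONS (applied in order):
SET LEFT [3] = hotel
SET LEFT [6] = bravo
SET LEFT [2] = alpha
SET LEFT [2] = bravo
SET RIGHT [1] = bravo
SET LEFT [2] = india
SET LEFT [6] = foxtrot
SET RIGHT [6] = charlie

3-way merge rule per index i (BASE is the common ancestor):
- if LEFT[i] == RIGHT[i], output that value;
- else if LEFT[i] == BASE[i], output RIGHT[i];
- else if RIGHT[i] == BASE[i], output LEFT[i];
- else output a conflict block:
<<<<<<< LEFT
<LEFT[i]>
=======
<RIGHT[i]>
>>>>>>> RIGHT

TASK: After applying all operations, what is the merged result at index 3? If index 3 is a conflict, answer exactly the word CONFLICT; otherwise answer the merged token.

Answer: hotel

Derivation:
Final LEFT:  [delta, echo, india, hotel, foxtrot, echo, foxtrot, golf]
Final RIGHT: [delta, bravo, golf, india, foxtrot, echo, charlie, golf]
i=0: L=delta R=delta -> agree -> delta
i=1: L=echo=BASE, R=bravo -> take RIGHT -> bravo
i=2: L=india, R=golf=BASE -> take LEFT -> india
i=3: L=hotel, R=india=BASE -> take LEFT -> hotel
i=4: L=foxtrot R=foxtrot -> agree -> foxtrot
i=5: L=echo R=echo -> agree -> echo
i=6: BASE=echo L=foxtrot R=charlie all differ -> CONFLICT
i=7: L=golf R=golf -> agree -> golf
Index 3 -> hotel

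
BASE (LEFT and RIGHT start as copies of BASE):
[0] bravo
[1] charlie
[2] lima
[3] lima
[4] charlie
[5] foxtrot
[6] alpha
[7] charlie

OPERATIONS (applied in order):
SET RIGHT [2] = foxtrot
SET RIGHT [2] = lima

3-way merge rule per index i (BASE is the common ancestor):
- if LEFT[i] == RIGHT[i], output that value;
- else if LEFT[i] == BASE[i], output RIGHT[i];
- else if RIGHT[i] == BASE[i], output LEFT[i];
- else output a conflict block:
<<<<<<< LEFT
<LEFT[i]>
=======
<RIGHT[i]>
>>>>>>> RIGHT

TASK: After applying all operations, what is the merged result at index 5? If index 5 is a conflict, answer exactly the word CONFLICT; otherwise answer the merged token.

Final LEFT:  [bravo, charlie, lima, lima, charlie, foxtrot, alpha, charlie]
Final RIGHT: [bravo, charlie, lima, lima, charlie, foxtrot, alpha, charlie]
i=0: L=bravo R=bravo -> agree -> bravo
i=1: L=charlie R=charlie -> agree -> charlie
i=2: L=lima R=lima -> agree -> lima
i=3: L=lima R=lima -> agree -> lima
i=4: L=charlie R=charlie -> agree -> charlie
i=5: L=foxtrot R=foxtrot -> agree -> foxtrot
i=6: L=alpha R=alpha -> agree -> alpha
i=7: L=charlie R=charlie -> agree -> charlie
Index 5 -> foxtrot

Answer: foxtrot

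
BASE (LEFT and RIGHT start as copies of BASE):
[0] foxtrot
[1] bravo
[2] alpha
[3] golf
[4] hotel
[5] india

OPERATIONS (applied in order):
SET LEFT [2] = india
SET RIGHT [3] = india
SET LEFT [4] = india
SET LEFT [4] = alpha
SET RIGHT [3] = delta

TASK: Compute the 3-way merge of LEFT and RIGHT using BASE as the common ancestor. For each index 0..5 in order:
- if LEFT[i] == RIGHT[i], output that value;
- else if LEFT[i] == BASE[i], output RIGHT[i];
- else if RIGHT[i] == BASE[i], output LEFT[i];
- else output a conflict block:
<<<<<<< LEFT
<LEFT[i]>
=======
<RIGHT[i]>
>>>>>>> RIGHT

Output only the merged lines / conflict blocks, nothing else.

Answer: foxtrot
bravo
india
delta
alpha
india

Derivation:
Final LEFT:  [foxtrot, bravo, india, golf, alpha, india]
Final RIGHT: [foxtrot, bravo, alpha, delta, hotel, india]
i=0: L=foxtrot R=foxtrot -> agree -> foxtrot
i=1: L=bravo R=bravo -> agree -> bravo
i=2: L=india, R=alpha=BASE -> take LEFT -> india
i=3: L=golf=BASE, R=delta -> take RIGHT -> delta
i=4: L=alpha, R=hotel=BASE -> take LEFT -> alpha
i=5: L=india R=india -> agree -> india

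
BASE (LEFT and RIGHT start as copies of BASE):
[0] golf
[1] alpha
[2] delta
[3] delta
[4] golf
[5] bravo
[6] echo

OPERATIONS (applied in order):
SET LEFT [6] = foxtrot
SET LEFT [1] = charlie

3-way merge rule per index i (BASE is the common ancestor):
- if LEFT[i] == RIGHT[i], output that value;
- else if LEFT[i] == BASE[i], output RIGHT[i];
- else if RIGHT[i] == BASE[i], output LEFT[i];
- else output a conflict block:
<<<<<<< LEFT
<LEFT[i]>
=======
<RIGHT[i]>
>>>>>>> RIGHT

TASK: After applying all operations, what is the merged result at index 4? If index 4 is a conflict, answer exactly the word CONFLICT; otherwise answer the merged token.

Answer: golf

Derivation:
Final LEFT:  [golf, charlie, delta, delta, golf, bravo, foxtrot]
Final RIGHT: [golf, alpha, delta, delta, golf, bravo, echo]
i=0: L=golf R=golf -> agree -> golf
i=1: L=charlie, R=alpha=BASE -> take LEFT -> charlie
i=2: L=delta R=delta -> agree -> delta
i=3: L=delta R=delta -> agree -> delta
i=4: L=golf R=golf -> agree -> golf
i=5: L=bravo R=bravo -> agree -> bravo
i=6: L=foxtrot, R=echo=BASE -> take LEFT -> foxtrot
Index 4 -> golf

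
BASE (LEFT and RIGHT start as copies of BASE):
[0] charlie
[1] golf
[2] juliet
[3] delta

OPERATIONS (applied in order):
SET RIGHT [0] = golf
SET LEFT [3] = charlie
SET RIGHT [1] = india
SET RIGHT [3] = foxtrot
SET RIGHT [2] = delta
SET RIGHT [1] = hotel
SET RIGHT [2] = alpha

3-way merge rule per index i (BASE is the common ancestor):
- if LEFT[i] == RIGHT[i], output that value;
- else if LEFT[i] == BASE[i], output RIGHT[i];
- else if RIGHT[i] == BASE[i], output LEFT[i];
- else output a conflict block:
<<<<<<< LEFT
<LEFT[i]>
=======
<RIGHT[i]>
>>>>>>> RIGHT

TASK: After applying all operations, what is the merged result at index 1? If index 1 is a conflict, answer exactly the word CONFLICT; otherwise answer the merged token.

Final LEFT:  [charlie, golf, juliet, charlie]
Final RIGHT: [golf, hotel, alpha, foxtrot]
i=0: L=charlie=BASE, R=golf -> take RIGHT -> golf
i=1: L=golf=BASE, R=hotel -> take RIGHT -> hotel
i=2: L=juliet=BASE, R=alpha -> take RIGHT -> alpha
i=3: BASE=delta L=charlie R=foxtrot all differ -> CONFLICT
Index 1 -> hotel

Answer: hotel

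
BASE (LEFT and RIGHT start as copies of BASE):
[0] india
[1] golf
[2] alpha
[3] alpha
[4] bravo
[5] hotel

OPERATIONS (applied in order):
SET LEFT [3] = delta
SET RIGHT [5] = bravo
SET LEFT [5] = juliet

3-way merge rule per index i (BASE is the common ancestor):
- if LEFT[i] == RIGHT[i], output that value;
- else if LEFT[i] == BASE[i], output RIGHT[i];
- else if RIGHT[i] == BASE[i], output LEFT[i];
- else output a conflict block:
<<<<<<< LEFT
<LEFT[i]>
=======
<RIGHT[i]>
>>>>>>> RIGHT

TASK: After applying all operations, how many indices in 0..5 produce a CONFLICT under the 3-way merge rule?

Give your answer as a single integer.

Answer: 1

Derivation:
Final LEFT:  [india, golf, alpha, delta, bravo, juliet]
Final RIGHT: [india, golf, alpha, alpha, bravo, bravo]
i=0: L=india R=india -> agree -> india
i=1: L=golf R=golf -> agree -> golf
i=2: L=alpha R=alpha -> agree -> alpha
i=3: L=delta, R=alpha=BASE -> take LEFT -> delta
i=4: L=bravo R=bravo -> agree -> bravo
i=5: BASE=hotel L=juliet R=bravo all differ -> CONFLICT
Conflict count: 1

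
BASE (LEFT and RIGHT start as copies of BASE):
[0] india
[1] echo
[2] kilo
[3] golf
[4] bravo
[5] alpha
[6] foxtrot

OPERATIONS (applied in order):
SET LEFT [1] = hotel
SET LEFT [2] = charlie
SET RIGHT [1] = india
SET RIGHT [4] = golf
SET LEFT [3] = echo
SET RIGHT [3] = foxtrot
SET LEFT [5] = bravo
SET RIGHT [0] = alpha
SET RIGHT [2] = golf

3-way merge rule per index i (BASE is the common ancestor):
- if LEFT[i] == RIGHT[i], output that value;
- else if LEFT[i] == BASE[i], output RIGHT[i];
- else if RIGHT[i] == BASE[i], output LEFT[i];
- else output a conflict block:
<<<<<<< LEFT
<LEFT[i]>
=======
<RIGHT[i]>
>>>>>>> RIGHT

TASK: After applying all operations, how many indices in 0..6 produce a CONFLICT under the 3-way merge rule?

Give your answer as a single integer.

Final LEFT:  [india, hotel, charlie, echo, bravo, bravo, foxtrot]
Final RIGHT: [alpha, india, golf, foxtrot, golf, alpha, foxtrot]
i=0: L=india=BASE, R=alpha -> take RIGHT -> alpha
i=1: BASE=echo L=hotel R=india all differ -> CONFLICT
i=2: BASE=kilo L=charlie R=golf all differ -> CONFLICT
i=3: BASE=golf L=echo R=foxtrot all differ -> CONFLICT
i=4: L=bravo=BASE, R=golf -> take RIGHT -> golf
i=5: L=bravo, R=alpha=BASE -> take LEFT -> bravo
i=6: L=foxtrot R=foxtrot -> agree -> foxtrot
Conflict count: 3

Answer: 3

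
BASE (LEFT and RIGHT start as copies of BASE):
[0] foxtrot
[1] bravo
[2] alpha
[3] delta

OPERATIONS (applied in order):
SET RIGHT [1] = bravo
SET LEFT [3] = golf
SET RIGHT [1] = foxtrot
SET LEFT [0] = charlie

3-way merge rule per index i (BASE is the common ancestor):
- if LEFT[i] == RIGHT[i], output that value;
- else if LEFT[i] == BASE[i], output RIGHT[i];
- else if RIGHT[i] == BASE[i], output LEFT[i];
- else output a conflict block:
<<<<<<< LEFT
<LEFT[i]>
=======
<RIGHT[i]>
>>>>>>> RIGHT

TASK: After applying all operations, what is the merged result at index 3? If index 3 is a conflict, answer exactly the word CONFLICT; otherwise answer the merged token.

Final LEFT:  [charlie, bravo, alpha, golf]
Final RIGHT: [foxtrot, foxtrot, alpha, delta]
i=0: L=charlie, R=foxtrot=BASE -> take LEFT -> charlie
i=1: L=bravo=BASE, R=foxtrot -> take RIGHT -> foxtrot
i=2: L=alpha R=alpha -> agree -> alpha
i=3: L=golf, R=delta=BASE -> take LEFT -> golf
Index 3 -> golf

Answer: golf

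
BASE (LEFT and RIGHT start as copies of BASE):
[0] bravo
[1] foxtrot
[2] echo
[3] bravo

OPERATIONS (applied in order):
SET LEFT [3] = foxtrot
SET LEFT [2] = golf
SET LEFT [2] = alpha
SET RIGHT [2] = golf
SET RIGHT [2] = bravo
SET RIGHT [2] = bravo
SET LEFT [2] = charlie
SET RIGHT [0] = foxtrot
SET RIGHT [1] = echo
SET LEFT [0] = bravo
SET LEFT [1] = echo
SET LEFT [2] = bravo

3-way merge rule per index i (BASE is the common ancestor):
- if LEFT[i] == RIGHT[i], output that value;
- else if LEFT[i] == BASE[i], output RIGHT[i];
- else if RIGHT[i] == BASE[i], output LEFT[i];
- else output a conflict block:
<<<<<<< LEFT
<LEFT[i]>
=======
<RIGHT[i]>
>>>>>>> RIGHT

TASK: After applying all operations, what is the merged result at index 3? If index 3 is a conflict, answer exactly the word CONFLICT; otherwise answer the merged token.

Answer: foxtrot

Derivation:
Final LEFT:  [bravo, echo, bravo, foxtrot]
Final RIGHT: [foxtrot, echo, bravo, bravo]
i=0: L=bravo=BASE, R=foxtrot -> take RIGHT -> foxtrot
i=1: L=echo R=echo -> agree -> echo
i=2: L=bravo R=bravo -> agree -> bravo
i=3: L=foxtrot, R=bravo=BASE -> take LEFT -> foxtrot
Index 3 -> foxtrot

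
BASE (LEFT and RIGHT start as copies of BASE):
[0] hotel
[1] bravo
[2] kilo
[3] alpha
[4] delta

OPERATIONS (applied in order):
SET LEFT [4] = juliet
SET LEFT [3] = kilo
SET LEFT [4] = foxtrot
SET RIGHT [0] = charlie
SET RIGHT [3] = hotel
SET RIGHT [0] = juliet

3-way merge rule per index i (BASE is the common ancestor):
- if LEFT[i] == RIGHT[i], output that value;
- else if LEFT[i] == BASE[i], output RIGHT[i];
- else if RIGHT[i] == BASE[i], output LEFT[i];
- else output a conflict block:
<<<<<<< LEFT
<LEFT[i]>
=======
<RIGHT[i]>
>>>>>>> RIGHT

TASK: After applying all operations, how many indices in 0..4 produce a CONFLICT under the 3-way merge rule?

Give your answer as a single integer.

Final LEFT:  [hotel, bravo, kilo, kilo, foxtrot]
Final RIGHT: [juliet, bravo, kilo, hotel, delta]
i=0: L=hotel=BASE, R=juliet -> take RIGHT -> juliet
i=1: L=bravo R=bravo -> agree -> bravo
i=2: L=kilo R=kilo -> agree -> kilo
i=3: BASE=alpha L=kilo R=hotel all differ -> CONFLICT
i=4: L=foxtrot, R=delta=BASE -> take LEFT -> foxtrot
Conflict count: 1

Answer: 1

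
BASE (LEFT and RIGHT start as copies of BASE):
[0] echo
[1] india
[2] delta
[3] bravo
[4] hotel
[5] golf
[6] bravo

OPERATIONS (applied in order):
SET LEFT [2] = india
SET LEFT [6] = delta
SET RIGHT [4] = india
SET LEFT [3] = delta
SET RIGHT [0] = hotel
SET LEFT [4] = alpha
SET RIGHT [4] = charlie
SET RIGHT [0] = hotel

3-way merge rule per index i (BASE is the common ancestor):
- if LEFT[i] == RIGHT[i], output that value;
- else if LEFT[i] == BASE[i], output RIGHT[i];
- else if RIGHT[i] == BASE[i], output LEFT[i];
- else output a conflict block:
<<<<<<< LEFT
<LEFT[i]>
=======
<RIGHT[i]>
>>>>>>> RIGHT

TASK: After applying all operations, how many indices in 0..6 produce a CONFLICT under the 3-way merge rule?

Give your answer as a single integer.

Answer: 1

Derivation:
Final LEFT:  [echo, india, india, delta, alpha, golf, delta]
Final RIGHT: [hotel, india, delta, bravo, charlie, golf, bravo]
i=0: L=echo=BASE, R=hotel -> take RIGHT -> hotel
i=1: L=india R=india -> agree -> india
i=2: L=india, R=delta=BASE -> take LEFT -> india
i=3: L=delta, R=bravo=BASE -> take LEFT -> delta
i=4: BASE=hotel L=alpha R=charlie all differ -> CONFLICT
i=5: L=golf R=golf -> agree -> golf
i=6: L=delta, R=bravo=BASE -> take LEFT -> delta
Conflict count: 1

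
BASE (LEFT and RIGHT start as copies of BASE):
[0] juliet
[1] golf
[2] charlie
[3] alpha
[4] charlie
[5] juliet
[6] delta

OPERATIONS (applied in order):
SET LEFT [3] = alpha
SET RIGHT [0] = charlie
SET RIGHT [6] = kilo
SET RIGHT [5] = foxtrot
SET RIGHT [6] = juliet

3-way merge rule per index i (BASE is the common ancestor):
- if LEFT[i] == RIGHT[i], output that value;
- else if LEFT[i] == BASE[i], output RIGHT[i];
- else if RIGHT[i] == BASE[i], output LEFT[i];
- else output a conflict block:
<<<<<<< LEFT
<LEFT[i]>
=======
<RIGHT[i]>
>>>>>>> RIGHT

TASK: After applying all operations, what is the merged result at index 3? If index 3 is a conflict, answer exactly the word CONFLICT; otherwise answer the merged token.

Final LEFT:  [juliet, golf, charlie, alpha, charlie, juliet, delta]
Final RIGHT: [charlie, golf, charlie, alpha, charlie, foxtrot, juliet]
i=0: L=juliet=BASE, R=charlie -> take RIGHT -> charlie
i=1: L=golf R=golf -> agree -> golf
i=2: L=charlie R=charlie -> agree -> charlie
i=3: L=alpha R=alpha -> agree -> alpha
i=4: L=charlie R=charlie -> agree -> charlie
i=5: L=juliet=BASE, R=foxtrot -> take RIGHT -> foxtrot
i=6: L=delta=BASE, R=juliet -> take RIGHT -> juliet
Index 3 -> alpha

Answer: alpha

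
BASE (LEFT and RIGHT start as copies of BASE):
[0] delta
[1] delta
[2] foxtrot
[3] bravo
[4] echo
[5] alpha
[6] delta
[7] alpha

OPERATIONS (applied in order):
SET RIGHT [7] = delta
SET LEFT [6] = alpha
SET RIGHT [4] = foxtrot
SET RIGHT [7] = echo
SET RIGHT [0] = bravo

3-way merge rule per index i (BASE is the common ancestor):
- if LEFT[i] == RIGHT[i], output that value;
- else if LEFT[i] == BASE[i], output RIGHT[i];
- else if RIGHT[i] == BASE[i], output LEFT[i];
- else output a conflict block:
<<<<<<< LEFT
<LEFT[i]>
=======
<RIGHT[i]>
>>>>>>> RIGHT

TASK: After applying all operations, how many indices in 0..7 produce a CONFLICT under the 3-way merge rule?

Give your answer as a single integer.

Final LEFT:  [delta, delta, foxtrot, bravo, echo, alpha, alpha, alpha]
Final RIGHT: [bravo, delta, foxtrot, bravo, foxtrot, alpha, delta, echo]
i=0: L=delta=BASE, R=bravo -> take RIGHT -> bravo
i=1: L=delta R=delta -> agree -> delta
i=2: L=foxtrot R=foxtrot -> agree -> foxtrot
i=3: L=bravo R=bravo -> agree -> bravo
i=4: L=echo=BASE, R=foxtrot -> take RIGHT -> foxtrot
i=5: L=alpha R=alpha -> agree -> alpha
i=6: L=alpha, R=delta=BASE -> take LEFT -> alpha
i=7: L=alpha=BASE, R=echo -> take RIGHT -> echo
Conflict count: 0

Answer: 0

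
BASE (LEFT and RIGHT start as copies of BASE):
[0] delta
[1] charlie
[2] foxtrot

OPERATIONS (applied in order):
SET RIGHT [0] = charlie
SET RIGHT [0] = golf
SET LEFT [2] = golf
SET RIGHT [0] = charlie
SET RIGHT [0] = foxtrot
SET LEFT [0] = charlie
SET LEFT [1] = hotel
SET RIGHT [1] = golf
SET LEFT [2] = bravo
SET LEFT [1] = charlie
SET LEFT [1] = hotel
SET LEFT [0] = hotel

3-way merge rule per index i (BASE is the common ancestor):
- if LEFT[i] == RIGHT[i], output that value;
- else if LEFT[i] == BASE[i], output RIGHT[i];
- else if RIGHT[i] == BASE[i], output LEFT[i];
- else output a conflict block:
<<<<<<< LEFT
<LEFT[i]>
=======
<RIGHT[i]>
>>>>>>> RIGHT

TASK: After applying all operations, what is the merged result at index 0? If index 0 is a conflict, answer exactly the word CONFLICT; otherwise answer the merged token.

Answer: CONFLICT

Derivation:
Final LEFT:  [hotel, hotel, bravo]
Final RIGHT: [foxtrot, golf, foxtrot]
i=0: BASE=delta L=hotel R=foxtrot all differ -> CONFLICT
i=1: BASE=charlie L=hotel R=golf all differ -> CONFLICT
i=2: L=bravo, R=foxtrot=BASE -> take LEFT -> bravo
Index 0 -> CONFLICT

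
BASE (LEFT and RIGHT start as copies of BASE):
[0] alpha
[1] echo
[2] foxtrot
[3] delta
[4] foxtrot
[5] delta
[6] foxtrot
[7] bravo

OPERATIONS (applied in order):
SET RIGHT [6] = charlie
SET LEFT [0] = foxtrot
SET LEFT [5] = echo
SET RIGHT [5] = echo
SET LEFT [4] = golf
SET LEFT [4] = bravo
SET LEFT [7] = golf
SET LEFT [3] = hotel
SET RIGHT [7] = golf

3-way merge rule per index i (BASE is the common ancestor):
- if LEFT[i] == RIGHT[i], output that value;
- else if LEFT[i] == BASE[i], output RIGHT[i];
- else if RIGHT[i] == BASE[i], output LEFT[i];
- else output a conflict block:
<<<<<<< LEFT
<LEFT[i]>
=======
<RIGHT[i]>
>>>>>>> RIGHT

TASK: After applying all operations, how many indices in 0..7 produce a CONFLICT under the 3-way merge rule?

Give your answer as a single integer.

Answer: 0

Derivation:
Final LEFT:  [foxtrot, echo, foxtrot, hotel, bravo, echo, foxtrot, golf]
Final RIGHT: [alpha, echo, foxtrot, delta, foxtrot, echo, charlie, golf]
i=0: L=foxtrot, R=alpha=BASE -> take LEFT -> foxtrot
i=1: L=echo R=echo -> agree -> echo
i=2: L=foxtrot R=foxtrot -> agree -> foxtrot
i=3: L=hotel, R=delta=BASE -> take LEFT -> hotel
i=4: L=bravo, R=foxtrot=BASE -> take LEFT -> bravo
i=5: L=echo R=echo -> agree -> echo
i=6: L=foxtrot=BASE, R=charlie -> take RIGHT -> charlie
i=7: L=golf R=golf -> agree -> golf
Conflict count: 0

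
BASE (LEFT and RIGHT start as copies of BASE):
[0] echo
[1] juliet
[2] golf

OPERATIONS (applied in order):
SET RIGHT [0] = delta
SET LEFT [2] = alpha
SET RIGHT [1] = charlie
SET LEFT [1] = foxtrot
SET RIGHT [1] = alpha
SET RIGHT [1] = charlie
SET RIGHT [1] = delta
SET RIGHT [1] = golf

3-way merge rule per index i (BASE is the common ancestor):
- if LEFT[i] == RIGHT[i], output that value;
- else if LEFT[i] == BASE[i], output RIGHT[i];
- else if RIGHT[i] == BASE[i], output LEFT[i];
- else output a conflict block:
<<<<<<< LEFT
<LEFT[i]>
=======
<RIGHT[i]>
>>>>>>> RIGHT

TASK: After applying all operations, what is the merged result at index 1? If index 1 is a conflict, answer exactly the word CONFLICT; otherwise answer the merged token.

Answer: CONFLICT

Derivation:
Final LEFT:  [echo, foxtrot, alpha]
Final RIGHT: [delta, golf, golf]
i=0: L=echo=BASE, R=delta -> take RIGHT -> delta
i=1: BASE=juliet L=foxtrot R=golf all differ -> CONFLICT
i=2: L=alpha, R=golf=BASE -> take LEFT -> alpha
Index 1 -> CONFLICT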